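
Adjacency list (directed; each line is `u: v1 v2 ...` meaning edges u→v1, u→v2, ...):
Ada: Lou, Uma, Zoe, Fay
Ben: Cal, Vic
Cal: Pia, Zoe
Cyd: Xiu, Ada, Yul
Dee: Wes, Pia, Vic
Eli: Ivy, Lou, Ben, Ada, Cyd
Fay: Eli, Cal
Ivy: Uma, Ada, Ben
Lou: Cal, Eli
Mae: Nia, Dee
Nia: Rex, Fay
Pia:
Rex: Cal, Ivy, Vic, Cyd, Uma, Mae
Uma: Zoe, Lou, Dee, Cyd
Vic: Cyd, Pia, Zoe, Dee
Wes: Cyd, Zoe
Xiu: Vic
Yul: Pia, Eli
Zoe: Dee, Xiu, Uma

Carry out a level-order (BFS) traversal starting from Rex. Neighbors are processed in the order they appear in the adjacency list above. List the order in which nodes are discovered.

Visit Rex; enqueue Cal, Ivy, Vic, Cyd, Uma, Mae → queue [Cal, Ivy, Vic, Cyd, Uma, Mae]
Visit Cal; enqueue Pia, Zoe → queue [Ivy, Vic, Cyd, Uma, Mae, Pia, Zoe]
Visit Ivy; enqueue Ada, Ben → queue [Vic, Cyd, Uma, Mae, Pia, Zoe, Ada, Ben]
Visit Vic; enqueue Dee → queue [Cyd, Uma, Mae, Pia, Zoe, Ada, Ben, Dee]
Visit Cyd; enqueue Xiu, Yul → queue [Uma, Mae, Pia, Zoe, Ada, Ben, Dee, Xiu, Yul]
Visit Uma; enqueue Lou → queue [Mae, Pia, Zoe, Ada, Ben, Dee, Xiu, Yul, Lou]
Visit Mae; enqueue Nia → queue [Pia, Zoe, Ada, Ben, Dee, Xiu, Yul, Lou, Nia]
Visit Pia → queue [Zoe, Ada, Ben, Dee, Xiu, Yul, Lou, Nia]
Visit Zoe → queue [Ada, Ben, Dee, Xiu, Yul, Lou, Nia]
Visit Ada; enqueue Fay → queue [Ben, Dee, Xiu, Yul, Lou, Nia, Fay]
Visit Ben → queue [Dee, Xiu, Yul, Lou, Nia, Fay]
Visit Dee; enqueue Wes → queue [Xiu, Yul, Lou, Nia, Fay, Wes]
Visit Xiu → queue [Yul, Lou, Nia, Fay, Wes]
Visit Yul; enqueue Eli → queue [Lou, Nia, Fay, Wes, Eli]
Visit Lou → queue [Nia, Fay, Wes, Eli]
Visit Nia → queue [Fay, Wes, Eli]
Visit Fay → queue [Wes, Eli]
Visit Wes → queue [Eli]
Visit Eli → queue []

Rex Cal Ivy Vic Cyd Uma Mae Pia Zoe Ada Ben Dee Xiu Yul Lou Nia Fay Wes Eli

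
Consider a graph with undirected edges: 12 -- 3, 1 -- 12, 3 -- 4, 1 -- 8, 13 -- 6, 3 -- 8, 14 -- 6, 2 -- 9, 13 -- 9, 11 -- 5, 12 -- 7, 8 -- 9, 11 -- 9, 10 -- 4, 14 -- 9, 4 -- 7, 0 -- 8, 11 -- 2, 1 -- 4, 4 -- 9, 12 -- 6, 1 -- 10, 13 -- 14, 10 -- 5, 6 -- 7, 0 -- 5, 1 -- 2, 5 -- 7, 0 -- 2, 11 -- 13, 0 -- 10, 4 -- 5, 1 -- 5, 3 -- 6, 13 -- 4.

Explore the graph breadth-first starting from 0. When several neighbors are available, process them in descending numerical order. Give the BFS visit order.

0, 10, 8, 5, 2, 4, 1, 9, 3, 11, 7, 13, 12, 14, 6

Visit 0; enqueue 10, 8, 5, 2 → queue [10, 8, 5, 2]
Visit 10; enqueue 4, 1 → queue [8, 5, 2, 4, 1]
Visit 8; enqueue 9, 3 → queue [5, 2, 4, 1, 9, 3]
Visit 5; enqueue 11, 7 → queue [2, 4, 1, 9, 3, 11, 7]
Visit 2 → queue [4, 1, 9, 3, 11, 7]
Visit 4; enqueue 13 → queue [1, 9, 3, 11, 7, 13]
Visit 1; enqueue 12 → queue [9, 3, 11, 7, 13, 12]
Visit 9; enqueue 14 → queue [3, 11, 7, 13, 12, 14]
Visit 3; enqueue 6 → queue [11, 7, 13, 12, 14, 6]
Visit 11 → queue [7, 13, 12, 14, 6]
Visit 7 → queue [13, 12, 14, 6]
Visit 13 → queue [12, 14, 6]
Visit 12 → queue [14, 6]
Visit 14 → queue [6]
Visit 6 → queue []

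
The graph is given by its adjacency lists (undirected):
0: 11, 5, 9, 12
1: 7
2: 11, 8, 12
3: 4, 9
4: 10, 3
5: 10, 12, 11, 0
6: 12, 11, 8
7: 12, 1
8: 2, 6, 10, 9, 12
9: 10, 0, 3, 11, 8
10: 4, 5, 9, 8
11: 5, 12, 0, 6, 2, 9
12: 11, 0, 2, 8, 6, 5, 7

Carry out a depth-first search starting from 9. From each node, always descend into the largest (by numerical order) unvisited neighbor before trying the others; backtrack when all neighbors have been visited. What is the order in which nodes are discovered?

Visit 9
9 → 11
11 → 12
12 → 8
8 → 10
10 → 5
5 → 0
10 → 4
4 → 3
8 → 6
8 → 2
12 → 7
7 → 1

9, 11, 12, 8, 10, 5, 0, 4, 3, 6, 2, 7, 1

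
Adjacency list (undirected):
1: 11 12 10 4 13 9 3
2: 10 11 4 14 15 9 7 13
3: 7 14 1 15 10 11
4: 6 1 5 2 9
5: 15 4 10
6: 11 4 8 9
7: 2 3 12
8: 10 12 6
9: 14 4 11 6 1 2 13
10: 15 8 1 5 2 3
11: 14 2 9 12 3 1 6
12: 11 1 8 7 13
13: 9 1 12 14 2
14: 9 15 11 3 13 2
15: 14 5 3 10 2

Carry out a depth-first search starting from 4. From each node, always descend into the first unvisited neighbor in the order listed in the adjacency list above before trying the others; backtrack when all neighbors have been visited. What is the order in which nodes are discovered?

Visit 4
4 → 6
6 → 11
11 → 14
14 → 9
9 → 1
1 → 12
12 → 8
8 → 10
10 → 15
15 → 5
15 → 3
3 → 7
7 → 2
2 → 13

4, 6, 11, 14, 9, 1, 12, 8, 10, 15, 5, 3, 7, 2, 13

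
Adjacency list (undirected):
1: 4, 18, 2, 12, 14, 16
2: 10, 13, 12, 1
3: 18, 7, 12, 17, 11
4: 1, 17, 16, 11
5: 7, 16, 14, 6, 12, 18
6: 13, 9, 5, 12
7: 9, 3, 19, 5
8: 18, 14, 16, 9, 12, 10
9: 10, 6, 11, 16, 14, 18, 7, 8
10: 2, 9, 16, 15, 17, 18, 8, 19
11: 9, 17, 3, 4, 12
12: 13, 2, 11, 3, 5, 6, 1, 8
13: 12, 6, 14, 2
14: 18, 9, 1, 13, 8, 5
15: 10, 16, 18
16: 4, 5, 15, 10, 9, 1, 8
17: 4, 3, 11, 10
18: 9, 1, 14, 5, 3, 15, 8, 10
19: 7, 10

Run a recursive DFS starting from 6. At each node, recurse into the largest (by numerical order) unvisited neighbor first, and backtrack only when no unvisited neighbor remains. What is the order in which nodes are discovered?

6 -> 13 -> 14 -> 18 -> 15 -> 16 -> 10 -> 19 -> 7 -> 9 -> 11 -> 17 -> 4 -> 1 -> 12 -> 8 -> 5 -> 3 -> 2

Visit 6
6 → 13
13 → 14
14 → 18
18 → 15
15 → 16
16 → 10
10 → 19
19 → 7
7 → 9
9 → 11
11 → 17
17 → 4
4 → 1
1 → 12
12 → 8
12 → 5
12 → 3
12 → 2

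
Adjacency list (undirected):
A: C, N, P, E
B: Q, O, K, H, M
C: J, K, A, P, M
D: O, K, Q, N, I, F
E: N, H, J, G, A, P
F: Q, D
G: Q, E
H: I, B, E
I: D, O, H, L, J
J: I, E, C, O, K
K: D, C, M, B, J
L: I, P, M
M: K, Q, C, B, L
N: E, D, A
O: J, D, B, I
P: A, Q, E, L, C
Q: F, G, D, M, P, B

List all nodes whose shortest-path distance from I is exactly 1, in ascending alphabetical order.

D, H, J, L, O

Level 0: I
Level 1: D, H, J, L, O
Level 2: B, C, E, F, K, M, N, P, Q
Level 3: A, G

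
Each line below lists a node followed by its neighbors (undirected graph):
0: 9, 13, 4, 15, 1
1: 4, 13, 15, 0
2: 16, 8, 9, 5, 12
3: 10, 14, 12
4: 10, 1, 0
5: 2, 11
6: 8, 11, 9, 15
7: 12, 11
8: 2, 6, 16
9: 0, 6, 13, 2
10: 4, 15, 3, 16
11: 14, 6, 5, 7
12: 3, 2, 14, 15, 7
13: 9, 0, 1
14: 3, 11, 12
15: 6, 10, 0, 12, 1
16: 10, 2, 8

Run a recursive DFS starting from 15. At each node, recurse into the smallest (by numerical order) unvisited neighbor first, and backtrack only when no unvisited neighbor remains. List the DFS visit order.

Visit 15
15 → 0
0 → 1
1 → 4
4 → 10
10 → 3
3 → 12
12 → 2
2 → 5
5 → 11
11 → 6
6 → 8
8 → 16
6 → 9
9 → 13
11 → 7
11 → 14

15 → 0 → 1 → 4 → 10 → 3 → 12 → 2 → 5 → 11 → 6 → 8 → 16 → 9 → 13 → 7 → 14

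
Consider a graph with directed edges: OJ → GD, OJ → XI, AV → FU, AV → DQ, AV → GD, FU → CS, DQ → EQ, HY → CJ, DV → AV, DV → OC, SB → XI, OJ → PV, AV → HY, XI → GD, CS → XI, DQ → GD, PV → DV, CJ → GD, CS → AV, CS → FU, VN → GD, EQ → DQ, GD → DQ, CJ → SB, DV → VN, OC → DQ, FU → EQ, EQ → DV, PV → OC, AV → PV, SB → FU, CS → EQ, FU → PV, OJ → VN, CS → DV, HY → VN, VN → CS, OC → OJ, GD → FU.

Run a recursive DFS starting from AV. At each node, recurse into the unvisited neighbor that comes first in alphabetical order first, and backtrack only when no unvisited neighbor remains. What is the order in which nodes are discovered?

AV, DQ, EQ, DV, OC, OJ, GD, FU, CS, XI, PV, VN, HY, CJ, SB

Visit AV
AV → DQ
DQ → EQ
EQ → DV
DV → OC
OC → OJ
OJ → GD
GD → FU
FU → CS
CS → XI
FU → PV
OJ → VN
AV → HY
HY → CJ
CJ → SB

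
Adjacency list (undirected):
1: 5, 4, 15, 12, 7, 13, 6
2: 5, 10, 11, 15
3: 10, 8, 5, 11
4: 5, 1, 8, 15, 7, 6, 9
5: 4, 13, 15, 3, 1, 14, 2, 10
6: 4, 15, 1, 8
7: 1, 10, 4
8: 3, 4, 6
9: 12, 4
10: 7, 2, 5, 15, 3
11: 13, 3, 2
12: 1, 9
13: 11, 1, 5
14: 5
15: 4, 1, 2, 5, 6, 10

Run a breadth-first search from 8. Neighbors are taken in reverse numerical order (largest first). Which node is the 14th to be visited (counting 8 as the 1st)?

12

Visit 8; enqueue 6, 4, 3 → queue [6, 4, 3]
Visit 6; enqueue 15, 1 → queue [4, 3, 15, 1]
Visit 4; enqueue 9, 7, 5 → queue [3, 15, 1, 9, 7, 5]
Visit 3; enqueue 11, 10 → queue [15, 1, 9, 7, 5, 11, 10]
Visit 15; enqueue 2 → queue [1, 9, 7, 5, 11, 10, 2]
Visit 1; enqueue 13, 12 → queue [9, 7, 5, 11, 10, 2, 13, 12]
Visit 9 → queue [7, 5, 11, 10, 2, 13, 12]
Visit 7 → queue [5, 11, 10, 2, 13, 12]
Visit 5; enqueue 14 → queue [11, 10, 2, 13, 12, 14]
Visit 11 → queue [10, 2, 13, 12, 14]
Visit 10 → queue [2, 13, 12, 14]
Visit 2 → queue [13, 12, 14]
Visit 13 → queue [12, 14]
Visit 12 → queue [14]
Visit 14 → queue []

Visit order: 8, 6, 4, 3, 15, 1, 9, 7, 5, 11, 10, 2, 13, 12, 14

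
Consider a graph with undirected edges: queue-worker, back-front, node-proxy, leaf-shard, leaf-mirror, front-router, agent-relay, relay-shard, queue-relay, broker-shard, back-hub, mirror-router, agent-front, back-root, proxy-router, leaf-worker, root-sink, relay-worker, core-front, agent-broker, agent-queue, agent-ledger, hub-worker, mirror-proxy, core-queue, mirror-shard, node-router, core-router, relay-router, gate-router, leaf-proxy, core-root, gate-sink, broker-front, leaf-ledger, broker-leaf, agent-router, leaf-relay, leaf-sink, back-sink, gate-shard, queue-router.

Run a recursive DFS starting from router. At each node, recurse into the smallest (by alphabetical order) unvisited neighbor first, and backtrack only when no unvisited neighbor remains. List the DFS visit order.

Visit router
router → agent
agent → broker
broker → front
front → back
back → hub
hub → worker
worker → leaf
leaf → ledger
leaf → mirror
mirror → proxy
proxy → node
mirror → shard
shard → gate
gate → sink
sink → root
root → core
core → queue
queue → relay

router → agent → broker → front → back → hub → worker → leaf → ledger → mirror → proxy → node → shard → gate → sink → root → core → queue → relay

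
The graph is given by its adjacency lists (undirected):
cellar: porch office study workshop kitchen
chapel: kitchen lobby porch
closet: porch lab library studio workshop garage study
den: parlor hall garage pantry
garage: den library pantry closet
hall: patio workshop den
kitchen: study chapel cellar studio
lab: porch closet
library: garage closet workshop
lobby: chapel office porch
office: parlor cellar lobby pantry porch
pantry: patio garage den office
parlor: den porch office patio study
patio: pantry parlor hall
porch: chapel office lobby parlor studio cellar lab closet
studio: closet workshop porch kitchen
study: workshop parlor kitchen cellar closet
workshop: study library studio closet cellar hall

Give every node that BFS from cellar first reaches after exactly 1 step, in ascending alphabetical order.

Level 0: cellar
Level 1: kitchen, office, porch, study, workshop
Level 2: chapel, closet, hall, lab, library, lobby, pantry, parlor, studio
Level 3: den, garage, patio

kitchen, office, porch, study, workshop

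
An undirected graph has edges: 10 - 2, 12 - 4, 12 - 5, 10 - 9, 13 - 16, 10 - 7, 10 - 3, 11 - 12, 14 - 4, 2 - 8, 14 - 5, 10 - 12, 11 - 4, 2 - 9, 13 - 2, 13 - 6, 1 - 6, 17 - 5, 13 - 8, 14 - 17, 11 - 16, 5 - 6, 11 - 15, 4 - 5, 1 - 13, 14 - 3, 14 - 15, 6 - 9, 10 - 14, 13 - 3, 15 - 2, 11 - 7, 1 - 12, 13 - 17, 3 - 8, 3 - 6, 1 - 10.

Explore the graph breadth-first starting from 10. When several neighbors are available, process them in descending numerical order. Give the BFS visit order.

Visit 10; enqueue 14, 12, 9, 7, 3, 2, 1 → queue [14, 12, 9, 7, 3, 2, 1]
Visit 14; enqueue 17, 15, 5, 4 → queue [12, 9, 7, 3, 2, 1, 17, 15, 5, 4]
Visit 12; enqueue 11 → queue [9, 7, 3, 2, 1, 17, 15, 5, 4, 11]
Visit 9; enqueue 6 → queue [7, 3, 2, 1, 17, 15, 5, 4, 11, 6]
Visit 7 → queue [3, 2, 1, 17, 15, 5, 4, 11, 6]
Visit 3; enqueue 13, 8 → queue [2, 1, 17, 15, 5, 4, 11, 6, 13, 8]
Visit 2 → queue [1, 17, 15, 5, 4, 11, 6, 13, 8]
Visit 1 → queue [17, 15, 5, 4, 11, 6, 13, 8]
Visit 17 → queue [15, 5, 4, 11, 6, 13, 8]
Visit 15 → queue [5, 4, 11, 6, 13, 8]
Visit 5 → queue [4, 11, 6, 13, 8]
Visit 4 → queue [11, 6, 13, 8]
Visit 11; enqueue 16 → queue [6, 13, 8, 16]
Visit 6 → queue [13, 8, 16]
Visit 13 → queue [8, 16]
Visit 8 → queue [16]
Visit 16 → queue []

10 14 12 9 7 3 2 1 17 15 5 4 11 6 13 8 16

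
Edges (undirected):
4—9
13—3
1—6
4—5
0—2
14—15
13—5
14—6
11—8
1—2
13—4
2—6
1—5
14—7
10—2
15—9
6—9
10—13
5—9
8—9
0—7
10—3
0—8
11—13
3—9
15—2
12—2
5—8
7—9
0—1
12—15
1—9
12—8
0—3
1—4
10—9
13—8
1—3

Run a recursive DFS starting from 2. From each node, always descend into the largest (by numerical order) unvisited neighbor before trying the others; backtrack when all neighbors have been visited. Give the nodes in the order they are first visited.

2 -> 15 -> 14 -> 7 -> 9 -> 10 -> 13 -> 11 -> 8 -> 12 -> 5 -> 4 -> 1 -> 6 -> 3 -> 0

Visit 2
2 → 15
15 → 14
14 → 7
7 → 9
9 → 10
10 → 13
13 → 11
11 → 8
8 → 12
8 → 5
5 → 4
4 → 1
1 → 6
1 → 3
3 → 0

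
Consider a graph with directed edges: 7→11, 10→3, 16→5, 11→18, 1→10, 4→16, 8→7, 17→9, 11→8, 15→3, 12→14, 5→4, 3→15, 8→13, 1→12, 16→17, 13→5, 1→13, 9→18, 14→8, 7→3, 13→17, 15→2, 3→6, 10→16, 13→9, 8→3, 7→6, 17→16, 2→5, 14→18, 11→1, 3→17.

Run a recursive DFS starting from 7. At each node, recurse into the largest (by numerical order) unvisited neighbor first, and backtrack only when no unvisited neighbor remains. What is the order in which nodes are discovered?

7, 11, 18, 8, 13, 17, 16, 5, 4, 9, 3, 15, 2, 6, 1, 12, 14, 10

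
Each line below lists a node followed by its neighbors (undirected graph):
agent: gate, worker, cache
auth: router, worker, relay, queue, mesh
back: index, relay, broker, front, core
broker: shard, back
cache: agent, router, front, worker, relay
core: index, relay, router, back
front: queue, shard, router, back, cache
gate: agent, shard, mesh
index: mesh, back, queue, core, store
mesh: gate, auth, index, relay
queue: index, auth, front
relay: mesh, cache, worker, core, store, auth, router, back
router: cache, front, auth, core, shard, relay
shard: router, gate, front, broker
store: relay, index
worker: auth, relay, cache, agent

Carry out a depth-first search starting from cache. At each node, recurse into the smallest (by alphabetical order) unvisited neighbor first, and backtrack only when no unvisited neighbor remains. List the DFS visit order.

Visit cache
cache → agent
agent → gate
gate → mesh
mesh → auth
auth → queue
queue → front
front → back
back → broker
broker → shard
shard → router
router → core
core → index
index → store
store → relay
relay → worker

cache -> agent -> gate -> mesh -> auth -> queue -> front -> back -> broker -> shard -> router -> core -> index -> store -> relay -> worker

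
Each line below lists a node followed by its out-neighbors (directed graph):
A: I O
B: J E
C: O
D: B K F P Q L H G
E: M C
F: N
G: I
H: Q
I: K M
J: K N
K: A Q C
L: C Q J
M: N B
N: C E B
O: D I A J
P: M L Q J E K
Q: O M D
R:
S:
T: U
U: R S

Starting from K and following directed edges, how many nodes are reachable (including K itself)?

BFS from K visits: K, A, Q, C, I, O, M, D, J, N, B, F, P, L, H, G, E
Reachable nodes: 17 of 21 total.

17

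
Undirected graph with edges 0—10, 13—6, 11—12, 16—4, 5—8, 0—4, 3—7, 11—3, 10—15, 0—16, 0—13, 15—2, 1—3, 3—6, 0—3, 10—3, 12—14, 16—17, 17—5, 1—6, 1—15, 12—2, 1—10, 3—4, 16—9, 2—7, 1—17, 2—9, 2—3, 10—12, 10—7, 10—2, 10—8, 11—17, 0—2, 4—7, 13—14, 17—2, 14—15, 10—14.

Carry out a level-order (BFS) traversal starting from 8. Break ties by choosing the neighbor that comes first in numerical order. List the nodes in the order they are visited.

8 → 5 → 10 → 17 → 0 → 1 → 2 → 3 → 7 → 12 → 14 → 15 → 11 → 16 → 4 → 13 → 6 → 9

Visit 8; enqueue 5, 10 → queue [5, 10]
Visit 5; enqueue 17 → queue [10, 17]
Visit 10; enqueue 0, 1, 2, 3, 7, 12, 14, 15 → queue [17, 0, 1, 2, 3, 7, 12, 14, 15]
Visit 17; enqueue 11, 16 → queue [0, 1, 2, 3, 7, 12, 14, 15, 11, 16]
Visit 0; enqueue 4, 13 → queue [1, 2, 3, 7, 12, 14, 15, 11, 16, 4, 13]
Visit 1; enqueue 6 → queue [2, 3, 7, 12, 14, 15, 11, 16, 4, 13, 6]
Visit 2; enqueue 9 → queue [3, 7, 12, 14, 15, 11, 16, 4, 13, 6, 9]
Visit 3 → queue [7, 12, 14, 15, 11, 16, 4, 13, 6, 9]
Visit 7 → queue [12, 14, 15, 11, 16, 4, 13, 6, 9]
Visit 12 → queue [14, 15, 11, 16, 4, 13, 6, 9]
Visit 14 → queue [15, 11, 16, 4, 13, 6, 9]
Visit 15 → queue [11, 16, 4, 13, 6, 9]
Visit 11 → queue [16, 4, 13, 6, 9]
Visit 16 → queue [4, 13, 6, 9]
Visit 4 → queue [13, 6, 9]
Visit 13 → queue [6, 9]
Visit 6 → queue [9]
Visit 9 → queue []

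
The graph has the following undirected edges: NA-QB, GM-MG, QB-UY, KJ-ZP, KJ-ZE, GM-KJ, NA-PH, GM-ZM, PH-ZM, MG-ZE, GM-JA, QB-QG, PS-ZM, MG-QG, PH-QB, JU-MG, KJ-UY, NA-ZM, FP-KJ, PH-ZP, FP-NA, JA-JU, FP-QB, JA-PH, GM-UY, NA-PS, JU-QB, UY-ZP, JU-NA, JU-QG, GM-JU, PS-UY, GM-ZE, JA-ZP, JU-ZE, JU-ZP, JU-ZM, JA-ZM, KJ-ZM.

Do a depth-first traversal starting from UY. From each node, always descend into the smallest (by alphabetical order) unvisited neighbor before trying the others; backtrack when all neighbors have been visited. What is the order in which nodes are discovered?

UY GM JA JU MG QG QB FP KJ ZE ZM NA PH ZP PS

Visit UY
UY → GM
GM → JA
JA → JU
JU → MG
MG → QG
QG → QB
QB → FP
FP → KJ
KJ → ZE
KJ → ZM
ZM → NA
NA → PH
PH → ZP
NA → PS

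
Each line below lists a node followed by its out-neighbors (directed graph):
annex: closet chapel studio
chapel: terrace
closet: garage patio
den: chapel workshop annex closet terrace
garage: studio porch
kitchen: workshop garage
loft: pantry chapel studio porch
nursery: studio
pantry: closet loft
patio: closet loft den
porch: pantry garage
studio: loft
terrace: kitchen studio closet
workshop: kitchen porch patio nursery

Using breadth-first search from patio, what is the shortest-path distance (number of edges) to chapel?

2

Level 0: patio
Level 1: closet, den, loft
Level 2: annex, chapel, garage, pantry, porch, studio, terrace, workshop
Level 3: kitchen, nursery
chapel first appears at level 2.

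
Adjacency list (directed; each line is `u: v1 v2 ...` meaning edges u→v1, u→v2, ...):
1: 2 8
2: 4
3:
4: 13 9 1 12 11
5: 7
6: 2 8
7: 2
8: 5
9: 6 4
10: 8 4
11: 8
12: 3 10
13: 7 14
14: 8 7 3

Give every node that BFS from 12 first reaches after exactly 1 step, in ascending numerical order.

Level 0: 12
Level 1: 3, 10
Level 2: 4, 8
Level 3: 1, 5, 9, 11, 13
Level 4: 2, 6, 7, 14

3, 10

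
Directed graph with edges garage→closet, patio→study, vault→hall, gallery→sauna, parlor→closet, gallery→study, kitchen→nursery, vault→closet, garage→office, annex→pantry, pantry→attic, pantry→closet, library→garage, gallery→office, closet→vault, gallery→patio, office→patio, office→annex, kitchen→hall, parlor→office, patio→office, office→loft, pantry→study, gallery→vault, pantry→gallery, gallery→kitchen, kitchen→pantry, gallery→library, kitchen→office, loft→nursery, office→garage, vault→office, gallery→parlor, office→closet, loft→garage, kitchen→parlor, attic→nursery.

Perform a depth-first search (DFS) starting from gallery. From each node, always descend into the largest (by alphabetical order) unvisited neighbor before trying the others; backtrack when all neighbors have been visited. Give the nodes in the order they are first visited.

Visit gallery
gallery → vault
vault → office
office → patio
patio → study
office → loft
loft → nursery
loft → garage
garage → closet
office → annex
annex → pantry
pantry → attic
vault → hall
gallery → sauna
gallery → parlor
gallery → library
gallery → kitchen

gallery -> vault -> office -> patio -> study -> loft -> nursery -> garage -> closet -> annex -> pantry -> attic -> hall -> sauna -> parlor -> library -> kitchen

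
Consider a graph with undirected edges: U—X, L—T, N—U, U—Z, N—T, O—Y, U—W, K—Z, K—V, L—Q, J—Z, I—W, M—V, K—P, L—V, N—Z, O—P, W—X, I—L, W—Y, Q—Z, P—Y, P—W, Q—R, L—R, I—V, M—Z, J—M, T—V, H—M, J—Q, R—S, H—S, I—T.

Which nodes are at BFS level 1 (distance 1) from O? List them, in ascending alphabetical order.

P, Y

Level 0: O
Level 1: P, Y
Level 2: K, W
Level 3: I, U, V, X, Z
Level 4: J, L, M, N, Q, T
Level 5: H, R
Level 6: S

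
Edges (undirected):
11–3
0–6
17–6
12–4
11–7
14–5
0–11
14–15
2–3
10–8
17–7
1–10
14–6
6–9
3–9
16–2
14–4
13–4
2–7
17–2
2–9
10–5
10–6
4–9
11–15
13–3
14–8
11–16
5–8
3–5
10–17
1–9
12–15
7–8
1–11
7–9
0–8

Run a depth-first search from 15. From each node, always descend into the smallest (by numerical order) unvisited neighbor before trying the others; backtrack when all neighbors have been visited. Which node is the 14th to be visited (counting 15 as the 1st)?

Visit 15
15 → 11
11 → 0
0 → 6
6 → 9
9 → 1
1 → 10
10 → 5
5 → 3
3 → 2
2 → 7
7 → 8
8 → 14
14 → 4
4 → 12
4 → 13
7 → 17
2 → 16

Visit order: 15, 11, 0, 6, 9, 1, 10, 5, 3, 2, 7, 8, 14, 4, 12, 13, 17, 16

4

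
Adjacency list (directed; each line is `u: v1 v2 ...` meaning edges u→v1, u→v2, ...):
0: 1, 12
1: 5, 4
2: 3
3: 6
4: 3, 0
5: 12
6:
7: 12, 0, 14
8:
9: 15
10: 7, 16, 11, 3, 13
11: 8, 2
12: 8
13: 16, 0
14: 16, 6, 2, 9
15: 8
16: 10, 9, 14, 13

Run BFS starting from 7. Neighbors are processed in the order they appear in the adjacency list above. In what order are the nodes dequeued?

Visit 7; enqueue 12, 0, 14 → queue [12, 0, 14]
Visit 12; enqueue 8 → queue [0, 14, 8]
Visit 0; enqueue 1 → queue [14, 8, 1]
Visit 14; enqueue 16, 6, 2, 9 → queue [8, 1, 16, 6, 2, 9]
Visit 8 → queue [1, 16, 6, 2, 9]
Visit 1; enqueue 5, 4 → queue [16, 6, 2, 9, 5, 4]
Visit 16; enqueue 10, 13 → queue [6, 2, 9, 5, 4, 10, 13]
Visit 6 → queue [2, 9, 5, 4, 10, 13]
Visit 2; enqueue 3 → queue [9, 5, 4, 10, 13, 3]
Visit 9; enqueue 15 → queue [5, 4, 10, 13, 3, 15]
Visit 5 → queue [4, 10, 13, 3, 15]
Visit 4 → queue [10, 13, 3, 15]
Visit 10; enqueue 11 → queue [13, 3, 15, 11]
Visit 13 → queue [3, 15, 11]
Visit 3 → queue [15, 11]
Visit 15 → queue [11]
Visit 11 → queue []

7, 12, 0, 14, 8, 1, 16, 6, 2, 9, 5, 4, 10, 13, 3, 15, 11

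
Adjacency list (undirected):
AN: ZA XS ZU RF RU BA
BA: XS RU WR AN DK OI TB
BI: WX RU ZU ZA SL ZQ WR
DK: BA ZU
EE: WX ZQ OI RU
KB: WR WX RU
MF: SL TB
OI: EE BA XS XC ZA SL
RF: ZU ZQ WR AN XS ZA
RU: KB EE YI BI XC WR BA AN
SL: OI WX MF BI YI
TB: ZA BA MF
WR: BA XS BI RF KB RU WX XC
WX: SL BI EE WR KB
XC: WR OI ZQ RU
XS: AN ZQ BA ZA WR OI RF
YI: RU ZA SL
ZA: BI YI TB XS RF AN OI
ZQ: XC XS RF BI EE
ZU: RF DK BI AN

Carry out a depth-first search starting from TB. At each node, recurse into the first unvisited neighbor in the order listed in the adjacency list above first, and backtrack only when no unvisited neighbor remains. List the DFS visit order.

TB, ZA, BI, WX, SL, OI, EE, ZQ, XC, WR, BA, XS, AN, ZU, RF, DK, RU, KB, YI, MF

Visit TB
TB → ZA
ZA → BI
BI → WX
WX → SL
SL → OI
OI → EE
EE → ZQ
ZQ → XC
XC → WR
WR → BA
BA → XS
XS → AN
AN → ZU
ZU → RF
ZU → DK
AN → RU
RU → KB
RU → YI
SL → MF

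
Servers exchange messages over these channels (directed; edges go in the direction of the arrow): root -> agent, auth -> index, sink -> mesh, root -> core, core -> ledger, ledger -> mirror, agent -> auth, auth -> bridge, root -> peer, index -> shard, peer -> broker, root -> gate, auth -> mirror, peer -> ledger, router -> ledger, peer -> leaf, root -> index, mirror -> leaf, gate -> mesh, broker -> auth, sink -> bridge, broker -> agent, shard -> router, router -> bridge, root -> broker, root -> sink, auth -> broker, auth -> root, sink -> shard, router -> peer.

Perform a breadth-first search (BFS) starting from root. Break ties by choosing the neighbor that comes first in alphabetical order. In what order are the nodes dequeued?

Visit root; enqueue agent, broker, core, gate, index, peer, sink → queue [agent, broker, core, gate, index, peer, sink]
Visit agent; enqueue auth → queue [broker, core, gate, index, peer, sink, auth]
Visit broker → queue [core, gate, index, peer, sink, auth]
Visit core; enqueue ledger → queue [gate, index, peer, sink, auth, ledger]
Visit gate; enqueue mesh → queue [index, peer, sink, auth, ledger, mesh]
Visit index; enqueue shard → queue [peer, sink, auth, ledger, mesh, shard]
Visit peer; enqueue leaf → queue [sink, auth, ledger, mesh, shard, leaf]
Visit sink; enqueue bridge → queue [auth, ledger, mesh, shard, leaf, bridge]
Visit auth; enqueue mirror → queue [ledger, mesh, shard, leaf, bridge, mirror]
Visit ledger → queue [mesh, shard, leaf, bridge, mirror]
Visit mesh → queue [shard, leaf, bridge, mirror]
Visit shard; enqueue router → queue [leaf, bridge, mirror, router]
Visit leaf → queue [bridge, mirror, router]
Visit bridge → queue [mirror, router]
Visit mirror → queue [router]
Visit router → queue []

root → agent → broker → core → gate → index → peer → sink → auth → ledger → mesh → shard → leaf → bridge → mirror → router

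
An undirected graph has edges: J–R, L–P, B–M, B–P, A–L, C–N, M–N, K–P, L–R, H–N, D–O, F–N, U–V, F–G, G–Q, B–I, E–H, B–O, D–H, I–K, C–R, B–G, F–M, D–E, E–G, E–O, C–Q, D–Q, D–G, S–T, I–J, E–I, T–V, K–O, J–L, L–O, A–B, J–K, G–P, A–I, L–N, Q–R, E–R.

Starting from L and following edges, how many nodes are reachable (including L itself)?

BFS from L visits: L, R, P, O, N, J, A, Q, E, C, K, G, B, D, M, H, F, I
Reachable nodes: 18 of 22 total.

18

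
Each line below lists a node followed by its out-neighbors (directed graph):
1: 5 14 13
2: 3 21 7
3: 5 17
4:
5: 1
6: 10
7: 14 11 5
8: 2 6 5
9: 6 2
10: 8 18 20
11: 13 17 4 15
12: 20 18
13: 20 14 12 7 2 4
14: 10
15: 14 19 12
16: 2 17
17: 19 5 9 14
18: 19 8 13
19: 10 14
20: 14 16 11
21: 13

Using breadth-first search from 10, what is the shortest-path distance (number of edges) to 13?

2

Level 0: 10
Level 1: 8, 18, 20
Level 2: 2, 5, 6, 11, 13, 14, 16, 19
Level 3: 1, 3, 4, 7, 12, 15, 17, 21
Level 4: 9
13 first appears at level 2.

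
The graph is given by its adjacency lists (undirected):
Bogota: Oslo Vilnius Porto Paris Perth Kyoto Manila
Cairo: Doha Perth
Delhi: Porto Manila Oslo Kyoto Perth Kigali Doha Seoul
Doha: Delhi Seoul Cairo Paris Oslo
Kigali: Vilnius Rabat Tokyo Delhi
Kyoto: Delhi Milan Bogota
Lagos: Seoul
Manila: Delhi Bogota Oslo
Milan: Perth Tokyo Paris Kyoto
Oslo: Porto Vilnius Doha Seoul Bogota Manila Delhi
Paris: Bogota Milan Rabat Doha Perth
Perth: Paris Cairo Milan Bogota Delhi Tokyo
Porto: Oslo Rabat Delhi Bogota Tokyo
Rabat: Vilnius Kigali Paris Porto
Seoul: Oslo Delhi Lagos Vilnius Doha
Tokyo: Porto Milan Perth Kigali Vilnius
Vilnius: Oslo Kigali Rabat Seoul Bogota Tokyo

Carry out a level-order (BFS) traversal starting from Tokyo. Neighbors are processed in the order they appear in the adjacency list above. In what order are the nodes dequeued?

Visit Tokyo; enqueue Porto, Milan, Perth, Kigali, Vilnius → queue [Porto, Milan, Perth, Kigali, Vilnius]
Visit Porto; enqueue Oslo, Rabat, Delhi, Bogota → queue [Milan, Perth, Kigali, Vilnius, Oslo, Rabat, Delhi, Bogota]
Visit Milan; enqueue Paris, Kyoto → queue [Perth, Kigali, Vilnius, Oslo, Rabat, Delhi, Bogota, Paris, Kyoto]
Visit Perth; enqueue Cairo → queue [Kigali, Vilnius, Oslo, Rabat, Delhi, Bogota, Paris, Kyoto, Cairo]
Visit Kigali → queue [Vilnius, Oslo, Rabat, Delhi, Bogota, Paris, Kyoto, Cairo]
Visit Vilnius; enqueue Seoul → queue [Oslo, Rabat, Delhi, Bogota, Paris, Kyoto, Cairo, Seoul]
Visit Oslo; enqueue Doha, Manila → queue [Rabat, Delhi, Bogota, Paris, Kyoto, Cairo, Seoul, Doha, Manila]
Visit Rabat → queue [Delhi, Bogota, Paris, Kyoto, Cairo, Seoul, Doha, Manila]
Visit Delhi → queue [Bogota, Paris, Kyoto, Cairo, Seoul, Doha, Manila]
Visit Bogota → queue [Paris, Kyoto, Cairo, Seoul, Doha, Manila]
Visit Paris → queue [Kyoto, Cairo, Seoul, Doha, Manila]
Visit Kyoto → queue [Cairo, Seoul, Doha, Manila]
Visit Cairo → queue [Seoul, Doha, Manila]
Visit Seoul; enqueue Lagos → queue [Doha, Manila, Lagos]
Visit Doha → queue [Manila, Lagos]
Visit Manila → queue [Lagos]
Visit Lagos → queue []

Tokyo -> Porto -> Milan -> Perth -> Kigali -> Vilnius -> Oslo -> Rabat -> Delhi -> Bogota -> Paris -> Kyoto -> Cairo -> Seoul -> Doha -> Manila -> Lagos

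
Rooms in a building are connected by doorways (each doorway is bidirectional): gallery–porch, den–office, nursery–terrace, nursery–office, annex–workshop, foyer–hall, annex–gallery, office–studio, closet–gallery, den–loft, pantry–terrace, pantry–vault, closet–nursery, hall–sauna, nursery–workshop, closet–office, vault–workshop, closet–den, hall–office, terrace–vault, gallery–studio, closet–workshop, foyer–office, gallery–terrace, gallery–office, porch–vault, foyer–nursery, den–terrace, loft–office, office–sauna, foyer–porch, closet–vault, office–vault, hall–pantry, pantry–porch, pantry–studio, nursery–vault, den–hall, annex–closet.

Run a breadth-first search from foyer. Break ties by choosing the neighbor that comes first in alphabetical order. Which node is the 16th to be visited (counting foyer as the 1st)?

annex

Visit foyer; enqueue hall, nursery, office, porch → queue [hall, nursery, office, porch]
Visit hall; enqueue den, pantry, sauna → queue [nursery, office, porch, den, pantry, sauna]
Visit nursery; enqueue closet, terrace, vault, workshop → queue [office, porch, den, pantry, sauna, closet, terrace, vault, workshop]
Visit office; enqueue gallery, loft, studio → queue [porch, den, pantry, sauna, closet, terrace, vault, workshop, gallery, loft, studio]
Visit porch → queue [den, pantry, sauna, closet, terrace, vault, workshop, gallery, loft, studio]
Visit den → queue [pantry, sauna, closet, terrace, vault, workshop, gallery, loft, studio]
Visit pantry → queue [sauna, closet, terrace, vault, workshop, gallery, loft, studio]
Visit sauna → queue [closet, terrace, vault, workshop, gallery, loft, studio]
Visit closet; enqueue annex → queue [terrace, vault, workshop, gallery, loft, studio, annex]
Visit terrace → queue [vault, workshop, gallery, loft, studio, annex]
Visit vault → queue [workshop, gallery, loft, studio, annex]
Visit workshop → queue [gallery, loft, studio, annex]
Visit gallery → queue [loft, studio, annex]
Visit loft → queue [studio, annex]
Visit studio → queue [annex]
Visit annex → queue []

Visit order: foyer, hall, nursery, office, porch, den, pantry, sauna, closet, terrace, vault, workshop, gallery, loft, studio, annex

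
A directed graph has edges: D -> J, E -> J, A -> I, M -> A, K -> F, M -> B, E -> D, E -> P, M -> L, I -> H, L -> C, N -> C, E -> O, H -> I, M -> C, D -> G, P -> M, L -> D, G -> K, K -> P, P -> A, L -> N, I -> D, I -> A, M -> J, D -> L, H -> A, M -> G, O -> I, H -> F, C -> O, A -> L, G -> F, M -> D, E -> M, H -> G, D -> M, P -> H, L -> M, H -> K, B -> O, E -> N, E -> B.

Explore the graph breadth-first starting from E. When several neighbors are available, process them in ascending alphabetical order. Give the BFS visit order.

E B D J M N O P G L A C I H F K

Visit E; enqueue B, D, J, M, N, O, P → queue [B, D, J, M, N, O, P]
Visit B → queue [D, J, M, N, O, P]
Visit D; enqueue G, L → queue [J, M, N, O, P, G, L]
Visit J → queue [M, N, O, P, G, L]
Visit M; enqueue A, C → queue [N, O, P, G, L, A, C]
Visit N → queue [O, P, G, L, A, C]
Visit O; enqueue I → queue [P, G, L, A, C, I]
Visit P; enqueue H → queue [G, L, A, C, I, H]
Visit G; enqueue F, K → queue [L, A, C, I, H, F, K]
Visit L → queue [A, C, I, H, F, K]
Visit A → queue [C, I, H, F, K]
Visit C → queue [I, H, F, K]
Visit I → queue [H, F, K]
Visit H → queue [F, K]
Visit F → queue [K]
Visit K → queue []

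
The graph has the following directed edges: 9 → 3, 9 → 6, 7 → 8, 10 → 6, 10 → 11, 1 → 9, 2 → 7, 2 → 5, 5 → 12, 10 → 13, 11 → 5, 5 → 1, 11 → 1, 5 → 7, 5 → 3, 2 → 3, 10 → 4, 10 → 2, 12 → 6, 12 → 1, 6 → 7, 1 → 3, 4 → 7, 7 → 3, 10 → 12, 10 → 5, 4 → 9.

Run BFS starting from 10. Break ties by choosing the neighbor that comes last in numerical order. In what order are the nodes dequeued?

10, 13, 12, 11, 6, 5, 4, 2, 1, 7, 3, 9, 8

Visit 10; enqueue 13, 12, 11, 6, 5, 4, 2 → queue [13, 12, 11, 6, 5, 4, 2]
Visit 13 → queue [12, 11, 6, 5, 4, 2]
Visit 12; enqueue 1 → queue [11, 6, 5, 4, 2, 1]
Visit 11 → queue [6, 5, 4, 2, 1]
Visit 6; enqueue 7 → queue [5, 4, 2, 1, 7]
Visit 5; enqueue 3 → queue [4, 2, 1, 7, 3]
Visit 4; enqueue 9 → queue [2, 1, 7, 3, 9]
Visit 2 → queue [1, 7, 3, 9]
Visit 1 → queue [7, 3, 9]
Visit 7; enqueue 8 → queue [3, 9, 8]
Visit 3 → queue [9, 8]
Visit 9 → queue [8]
Visit 8 → queue []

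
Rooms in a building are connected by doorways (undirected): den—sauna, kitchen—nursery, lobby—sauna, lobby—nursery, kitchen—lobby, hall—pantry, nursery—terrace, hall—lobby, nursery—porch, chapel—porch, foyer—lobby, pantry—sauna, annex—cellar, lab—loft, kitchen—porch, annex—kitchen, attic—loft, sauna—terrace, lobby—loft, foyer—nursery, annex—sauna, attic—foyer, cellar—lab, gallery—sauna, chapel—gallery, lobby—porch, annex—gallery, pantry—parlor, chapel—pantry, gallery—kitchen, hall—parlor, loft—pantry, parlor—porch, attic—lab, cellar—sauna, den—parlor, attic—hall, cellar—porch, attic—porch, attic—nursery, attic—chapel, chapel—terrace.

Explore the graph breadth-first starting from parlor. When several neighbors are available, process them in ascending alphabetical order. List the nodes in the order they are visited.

Visit parlor; enqueue den, hall, pantry, porch → queue [den, hall, pantry, porch]
Visit den; enqueue sauna → queue [hall, pantry, porch, sauna]
Visit hall; enqueue attic, lobby → queue [pantry, porch, sauna, attic, lobby]
Visit pantry; enqueue chapel, loft → queue [porch, sauna, attic, lobby, chapel, loft]
Visit porch; enqueue cellar, kitchen, nursery → queue [sauna, attic, lobby, chapel, loft, cellar, kitchen, nursery]
Visit sauna; enqueue annex, gallery, terrace → queue [attic, lobby, chapel, loft, cellar, kitchen, nursery, annex, gallery, terrace]
Visit attic; enqueue foyer, lab → queue [lobby, chapel, loft, cellar, kitchen, nursery, annex, gallery, terrace, foyer, lab]
Visit lobby → queue [chapel, loft, cellar, kitchen, nursery, annex, gallery, terrace, foyer, lab]
Visit chapel → queue [loft, cellar, kitchen, nursery, annex, gallery, terrace, foyer, lab]
Visit loft → queue [cellar, kitchen, nursery, annex, gallery, terrace, foyer, lab]
Visit cellar → queue [kitchen, nursery, annex, gallery, terrace, foyer, lab]
Visit kitchen → queue [nursery, annex, gallery, terrace, foyer, lab]
Visit nursery → queue [annex, gallery, terrace, foyer, lab]
Visit annex → queue [gallery, terrace, foyer, lab]
Visit gallery → queue [terrace, foyer, lab]
Visit terrace → queue [foyer, lab]
Visit foyer → queue [lab]
Visit lab → queue []

parlor -> den -> hall -> pantry -> porch -> sauna -> attic -> lobby -> chapel -> loft -> cellar -> kitchen -> nursery -> annex -> gallery -> terrace -> foyer -> lab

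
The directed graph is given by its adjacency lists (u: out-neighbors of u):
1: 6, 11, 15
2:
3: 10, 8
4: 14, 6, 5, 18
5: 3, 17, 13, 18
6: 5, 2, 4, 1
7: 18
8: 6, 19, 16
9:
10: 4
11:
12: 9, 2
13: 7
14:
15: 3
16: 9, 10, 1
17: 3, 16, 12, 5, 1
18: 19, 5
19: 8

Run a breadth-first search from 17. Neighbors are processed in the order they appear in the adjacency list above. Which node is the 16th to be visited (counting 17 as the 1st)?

4

Visit 17; enqueue 3, 16, 12, 5, 1 → queue [3, 16, 12, 5, 1]
Visit 3; enqueue 10, 8 → queue [16, 12, 5, 1, 10, 8]
Visit 16; enqueue 9 → queue [12, 5, 1, 10, 8, 9]
Visit 12; enqueue 2 → queue [5, 1, 10, 8, 9, 2]
Visit 5; enqueue 13, 18 → queue [1, 10, 8, 9, 2, 13, 18]
Visit 1; enqueue 6, 11, 15 → queue [10, 8, 9, 2, 13, 18, 6, 11, 15]
Visit 10; enqueue 4 → queue [8, 9, 2, 13, 18, 6, 11, 15, 4]
Visit 8; enqueue 19 → queue [9, 2, 13, 18, 6, 11, 15, 4, 19]
Visit 9 → queue [2, 13, 18, 6, 11, 15, 4, 19]
Visit 2 → queue [13, 18, 6, 11, 15, 4, 19]
Visit 13; enqueue 7 → queue [18, 6, 11, 15, 4, 19, 7]
Visit 18 → queue [6, 11, 15, 4, 19, 7]
Visit 6 → queue [11, 15, 4, 19, 7]
Visit 11 → queue [15, 4, 19, 7]
Visit 15 → queue [4, 19, 7]
Visit 4; enqueue 14 → queue [19, 7, 14]
Visit 19 → queue [7, 14]
Visit 7 → queue [14]
Visit 14 → queue []

Visit order: 17, 3, 16, 12, 5, 1, 10, 8, 9, 2, 13, 18, 6, 11, 15, 4, 19, 7, 14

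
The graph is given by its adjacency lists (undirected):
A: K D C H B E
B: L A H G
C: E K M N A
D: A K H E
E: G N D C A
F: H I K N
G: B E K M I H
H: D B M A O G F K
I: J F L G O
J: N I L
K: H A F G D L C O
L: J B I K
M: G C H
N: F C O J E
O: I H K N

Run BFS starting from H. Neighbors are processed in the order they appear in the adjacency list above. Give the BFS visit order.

H, D, B, M, A, O, G, F, K, E, L, C, I, N, J

Visit H; enqueue D, B, M, A, O, G, F, K → queue [D, B, M, A, O, G, F, K]
Visit D; enqueue E → queue [B, M, A, O, G, F, K, E]
Visit B; enqueue L → queue [M, A, O, G, F, K, E, L]
Visit M; enqueue C → queue [A, O, G, F, K, E, L, C]
Visit A → queue [O, G, F, K, E, L, C]
Visit O; enqueue I, N → queue [G, F, K, E, L, C, I, N]
Visit G → queue [F, K, E, L, C, I, N]
Visit F → queue [K, E, L, C, I, N]
Visit K → queue [E, L, C, I, N]
Visit E → queue [L, C, I, N]
Visit L; enqueue J → queue [C, I, N, J]
Visit C → queue [I, N, J]
Visit I → queue [N, J]
Visit N → queue [J]
Visit J → queue []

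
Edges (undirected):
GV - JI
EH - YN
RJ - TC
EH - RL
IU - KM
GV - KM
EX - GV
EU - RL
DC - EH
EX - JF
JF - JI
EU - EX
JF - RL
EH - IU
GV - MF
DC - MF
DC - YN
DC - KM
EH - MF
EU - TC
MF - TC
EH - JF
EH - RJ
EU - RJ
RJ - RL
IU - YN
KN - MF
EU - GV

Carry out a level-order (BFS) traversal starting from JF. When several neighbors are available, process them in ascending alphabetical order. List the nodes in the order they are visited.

Visit JF; enqueue EH, EX, JI, RL → queue [EH, EX, JI, RL]
Visit EH; enqueue DC, IU, MF, RJ, YN → queue [EX, JI, RL, DC, IU, MF, RJ, YN]
Visit EX; enqueue EU, GV → queue [JI, RL, DC, IU, MF, RJ, YN, EU, GV]
Visit JI → queue [RL, DC, IU, MF, RJ, YN, EU, GV]
Visit RL → queue [DC, IU, MF, RJ, YN, EU, GV]
Visit DC; enqueue KM → queue [IU, MF, RJ, YN, EU, GV, KM]
Visit IU → queue [MF, RJ, YN, EU, GV, KM]
Visit MF; enqueue KN, TC → queue [RJ, YN, EU, GV, KM, KN, TC]
Visit RJ → queue [YN, EU, GV, KM, KN, TC]
Visit YN → queue [EU, GV, KM, KN, TC]
Visit EU → queue [GV, KM, KN, TC]
Visit GV → queue [KM, KN, TC]
Visit KM → queue [KN, TC]
Visit KN → queue [TC]
Visit TC → queue []

JF → EH → EX → JI → RL → DC → IU → MF → RJ → YN → EU → GV → KM → KN → TC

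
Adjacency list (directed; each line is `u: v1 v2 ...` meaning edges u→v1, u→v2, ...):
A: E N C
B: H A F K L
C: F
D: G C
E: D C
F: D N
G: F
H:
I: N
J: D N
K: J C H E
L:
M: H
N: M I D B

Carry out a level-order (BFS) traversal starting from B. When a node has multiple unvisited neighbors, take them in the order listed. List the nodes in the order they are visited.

B -> H -> A -> F -> K -> L -> E -> N -> C -> D -> J -> M -> I -> G

Visit B; enqueue H, A, F, K, L → queue [H, A, F, K, L]
Visit H → queue [A, F, K, L]
Visit A; enqueue E, N, C → queue [F, K, L, E, N, C]
Visit F; enqueue D → queue [K, L, E, N, C, D]
Visit K; enqueue J → queue [L, E, N, C, D, J]
Visit L → queue [E, N, C, D, J]
Visit E → queue [N, C, D, J]
Visit N; enqueue M, I → queue [C, D, J, M, I]
Visit C → queue [D, J, M, I]
Visit D; enqueue G → queue [J, M, I, G]
Visit J → queue [M, I, G]
Visit M → queue [I, G]
Visit I → queue [G]
Visit G → queue []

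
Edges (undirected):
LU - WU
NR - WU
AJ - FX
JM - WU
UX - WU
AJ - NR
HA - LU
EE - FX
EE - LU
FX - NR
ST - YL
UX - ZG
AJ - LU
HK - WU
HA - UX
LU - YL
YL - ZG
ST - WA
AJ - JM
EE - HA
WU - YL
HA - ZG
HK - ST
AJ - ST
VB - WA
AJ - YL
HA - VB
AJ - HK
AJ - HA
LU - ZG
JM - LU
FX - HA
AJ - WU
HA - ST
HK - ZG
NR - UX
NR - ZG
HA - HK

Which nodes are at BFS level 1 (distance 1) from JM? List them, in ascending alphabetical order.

AJ, LU, WU

Level 0: JM
Level 1: AJ, LU, WU
Level 2: EE, FX, HA, HK, NR, ST, UX, YL, ZG
Level 3: VB, WA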